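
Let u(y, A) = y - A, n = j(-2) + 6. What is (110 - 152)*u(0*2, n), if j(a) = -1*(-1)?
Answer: 294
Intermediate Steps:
j(a) = 1
n = 7 (n = 1 + 6 = 7)
(110 - 152)*u(0*2, n) = (110 - 152)*(0*2 - 1*7) = -42*(0 - 7) = -42*(-7) = 294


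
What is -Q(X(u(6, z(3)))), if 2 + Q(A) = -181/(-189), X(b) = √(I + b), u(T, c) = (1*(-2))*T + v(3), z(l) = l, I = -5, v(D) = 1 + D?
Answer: 197/189 ≈ 1.0423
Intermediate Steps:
u(T, c) = 4 - 2*T (u(T, c) = (1*(-2))*T + (1 + 3) = -2*T + 4 = 4 - 2*T)
X(b) = √(-5 + b)
Q(A) = -197/189 (Q(A) = -2 - 181/(-189) = -2 - 181*(-1/189) = -2 + 181/189 = -197/189)
-Q(X(u(6, z(3)))) = -1*(-197/189) = 197/189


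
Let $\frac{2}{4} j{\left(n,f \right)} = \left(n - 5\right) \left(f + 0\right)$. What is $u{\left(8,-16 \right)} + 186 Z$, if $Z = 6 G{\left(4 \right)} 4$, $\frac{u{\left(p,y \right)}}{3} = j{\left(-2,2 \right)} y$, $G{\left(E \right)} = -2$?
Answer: $-7584$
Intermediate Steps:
$j{\left(n,f \right)} = 2 f \left(-5 + n\right)$ ($j{\left(n,f \right)} = 2 \left(n - 5\right) \left(f + 0\right) = 2 \left(-5 + n\right) f = 2 f \left(-5 + n\right)$)
$u{\left(p,y \right)} = - 84 y$ ($u{\left(p,y \right)} = 3 \cdot 2 \cdot 2 \left(-5 - 2\right) y = 3 \cdot 2 \cdot 2 \left(-7\right) y = 3 \left(- 28 y\right) = - 84 y$)
$Z = -48$ ($Z = 6 \left(-2\right) 4 = \left(-12\right) 4 = -48$)
$u{\left(8,-16 \right)} + 186 Z = \left(-84\right) \left(-16\right) + 186 \left(-48\right) = 1344 - 8928 = -7584$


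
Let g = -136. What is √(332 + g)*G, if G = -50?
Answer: -700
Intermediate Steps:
√(332 + g)*G = √(332 - 136)*(-50) = √196*(-50) = 14*(-50) = -700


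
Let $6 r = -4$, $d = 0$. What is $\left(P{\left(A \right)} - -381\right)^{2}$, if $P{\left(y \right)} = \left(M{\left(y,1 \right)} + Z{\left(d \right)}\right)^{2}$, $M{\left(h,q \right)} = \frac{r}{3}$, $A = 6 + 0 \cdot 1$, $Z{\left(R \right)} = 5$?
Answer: $\frac{1069944100}{6561} \approx 1.6308 \cdot 10^{5}$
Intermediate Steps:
$r = - \frac{2}{3}$ ($r = \frac{1}{6} \left(-4\right) = - \frac{2}{3} \approx -0.66667$)
$A = 6$ ($A = 6 + 0 = 6$)
$M{\left(h,q \right)} = - \frac{2}{9}$ ($M{\left(h,q \right)} = - \frac{2}{3 \cdot 3} = \left(- \frac{2}{3}\right) \frac{1}{3} = - \frac{2}{9}$)
$P{\left(y \right)} = \frac{1849}{81}$ ($P{\left(y \right)} = \left(- \frac{2}{9} + 5\right)^{2} = \left(\frac{43}{9}\right)^{2} = \frac{1849}{81}$)
$\left(P{\left(A \right)} - -381\right)^{2} = \left(\frac{1849}{81} - -381\right)^{2} = \left(\frac{1849}{81} + 381\right)^{2} = \left(\frac{32710}{81}\right)^{2} = \frac{1069944100}{6561}$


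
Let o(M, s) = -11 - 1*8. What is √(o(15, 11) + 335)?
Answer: 2*√79 ≈ 17.776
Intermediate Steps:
o(M, s) = -19 (o(M, s) = -11 - 8 = -19)
√(o(15, 11) + 335) = √(-19 + 335) = √316 = 2*√79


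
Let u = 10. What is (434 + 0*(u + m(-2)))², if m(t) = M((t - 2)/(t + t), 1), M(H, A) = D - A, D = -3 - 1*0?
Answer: 188356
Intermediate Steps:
D = -3 (D = -3 + 0 = -3)
M(H, A) = -3 - A
m(t) = -4 (m(t) = -3 - 1*1 = -3 - 1 = -4)
(434 + 0*(u + m(-2)))² = (434 + 0*(10 - 4))² = (434 + 0*6)² = (434 + 0)² = 434² = 188356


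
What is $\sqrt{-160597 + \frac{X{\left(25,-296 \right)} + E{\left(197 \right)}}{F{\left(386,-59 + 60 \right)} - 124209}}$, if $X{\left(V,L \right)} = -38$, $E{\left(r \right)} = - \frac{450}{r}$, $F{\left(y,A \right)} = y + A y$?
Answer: $\frac{3 i \sqrt{10551594347161665837}}{24317089} \approx 400.75 i$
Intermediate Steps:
$\sqrt{-160597 + \frac{X{\left(25,-296 \right)} + E{\left(197 \right)}}{F{\left(386,-59 + 60 \right)} - 124209}} = \sqrt{-160597 + \frac{-38 - \frac{450}{197}}{386 \left(1 + \left(-59 + 60\right)\right) - 124209}} = \sqrt{-160597 + \frac{-38 - \frac{450}{197}}{386 \left(1 + 1\right) - 124209}} = \sqrt{-160597 + \frac{-38 - \frac{450}{197}}{386 \cdot 2 - 124209}} = \sqrt{-160597 - \frac{7936}{197 \left(772 - 124209\right)}} = \sqrt{-160597 - \frac{7936}{197 \left(-123437\right)}} = \sqrt{-160597 - - \frac{7936}{24317089}} = \sqrt{-160597 + \frac{7936}{24317089}} = \sqrt{- \frac{3905251534197}{24317089}} = \frac{3 i \sqrt{10551594347161665837}}{24317089}$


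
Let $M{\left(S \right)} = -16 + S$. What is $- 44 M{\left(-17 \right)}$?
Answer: $1452$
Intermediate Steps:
$- 44 M{\left(-17 \right)} = - 44 \left(-16 - 17\right) = \left(-44\right) \left(-33\right) = 1452$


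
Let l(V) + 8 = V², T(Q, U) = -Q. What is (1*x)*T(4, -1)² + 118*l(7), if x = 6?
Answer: 4934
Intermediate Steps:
l(V) = -8 + V²
(1*x)*T(4, -1)² + 118*l(7) = (1*6)*(-1*4)² + 118*(-8 + 7²) = 6*(-4)² + 118*(-8 + 49) = 6*16 + 118*41 = 96 + 4838 = 4934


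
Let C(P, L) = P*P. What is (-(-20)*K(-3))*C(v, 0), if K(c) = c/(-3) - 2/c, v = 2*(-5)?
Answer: 10000/3 ≈ 3333.3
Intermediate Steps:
v = -10
K(c) = -2/c - c/3 (K(c) = c*(-⅓) - 2/c = -c/3 - 2/c = -2/c - c/3)
C(P, L) = P²
(-(-20)*K(-3))*C(v, 0) = -(-20)*(-2/(-3) - ⅓*(-3))*(-10)² = -(-20)*(-2*(-⅓) + 1)*100 = -(-20)*(⅔ + 1)*100 = -(-20)*5/3*100 = -10*(-10/3)*100 = (100/3)*100 = 10000/3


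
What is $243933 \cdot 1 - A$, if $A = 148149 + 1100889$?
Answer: $-1005105$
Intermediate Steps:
$A = 1249038$
$243933 \cdot 1 - A = 243933 \cdot 1 - 1249038 = 243933 - 1249038 = -1005105$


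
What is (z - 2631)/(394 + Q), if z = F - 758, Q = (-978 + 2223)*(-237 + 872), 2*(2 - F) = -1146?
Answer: -2814/790969 ≈ -0.0035577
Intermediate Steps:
F = 575 (F = 2 - ½*(-1146) = 2 + 573 = 575)
Q = 790575 (Q = 1245*635 = 790575)
z = -183 (z = 575 - 758 = -183)
(z - 2631)/(394 + Q) = (-183 - 2631)/(394 + 790575) = -2814/790969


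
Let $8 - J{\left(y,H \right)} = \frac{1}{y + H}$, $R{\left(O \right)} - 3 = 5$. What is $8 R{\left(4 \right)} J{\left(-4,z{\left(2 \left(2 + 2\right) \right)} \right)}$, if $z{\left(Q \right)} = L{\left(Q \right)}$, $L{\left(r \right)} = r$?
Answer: $496$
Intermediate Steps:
$z{\left(Q \right)} = Q$
$R{\left(O \right)} = 8$ ($R{\left(O \right)} = 3 + 5 = 8$)
$J{\left(y,H \right)} = 8 - \frac{1}{H + y}$ ($J{\left(y,H \right)} = 8 - \frac{1}{y + H} = 8 - \frac{1}{H + y}$)
$8 R{\left(4 \right)} J{\left(-4,z{\left(2 \left(2 + 2\right) \right)} \right)} = 8 \cdot 8 \frac{-1 + 8 \cdot 2 \left(2 + 2\right) + 8 \left(-4\right)}{2 \left(2 + 2\right) - 4} = 64 \frac{-1 + 8 \cdot 2 \cdot 4 - 32}{2 \cdot 4 - 4} = 64 \frac{-1 + 8 \cdot 8 - 32}{8 - 4} = 64 \frac{-1 + 64 - 32}{4} = 64 \cdot \frac{1}{4} \cdot 31 = 64 \cdot \frac{31}{4} = 496$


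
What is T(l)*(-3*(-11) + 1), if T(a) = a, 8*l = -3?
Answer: -51/4 ≈ -12.750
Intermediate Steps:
l = -3/8 (l = (1/8)*(-3) = -3/8 ≈ -0.37500)
T(l)*(-3*(-11) + 1) = -3*(-3*(-11) + 1)/8 = -3*(33 + 1)/8 = -3/8*34 = -51/4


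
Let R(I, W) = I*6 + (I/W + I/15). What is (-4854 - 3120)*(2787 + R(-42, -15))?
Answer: -20214090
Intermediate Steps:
R(I, W) = 91*I/15 + I/W (R(I, W) = 6*I + (I/W + I*(1/15)) = 6*I + (I/W + I/15) = 6*I + (I/15 + I/W) = 91*I/15 + I/W)
(-4854 - 3120)*(2787 + R(-42, -15)) = (-4854 - 3120)*(2787 + ((91/15)*(-42) - 42/(-15))) = -7974*(2787 + (-1274/5 - 42*(-1/15))) = -7974*(2787 + (-1274/5 + 14/5)) = -7974*(2787 - 252) = -7974*2535 = -20214090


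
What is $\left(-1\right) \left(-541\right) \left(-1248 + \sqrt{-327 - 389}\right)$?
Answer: $-675168 + 1082 i \sqrt{179} \approx -6.7517 \cdot 10^{5} + 14476.0 i$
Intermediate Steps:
$\left(-1\right) \left(-541\right) \left(-1248 + \sqrt{-327 - 389}\right) = 541 \left(-1248 + \sqrt{-716}\right) = 541 \left(-1248 + 2 i \sqrt{179}\right) = -675168 + 1082 i \sqrt{179}$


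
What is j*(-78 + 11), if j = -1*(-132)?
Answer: -8844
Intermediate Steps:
j = 132
j*(-78 + 11) = 132*(-78 + 11) = 132*(-67) = -8844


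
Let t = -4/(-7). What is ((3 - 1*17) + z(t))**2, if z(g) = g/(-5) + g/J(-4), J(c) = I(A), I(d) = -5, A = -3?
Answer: 248004/1225 ≈ 202.45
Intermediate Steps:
t = 4/7 (t = -4*(-1/7) = 4/7 ≈ 0.57143)
J(c) = -5
z(g) = -2*g/5 (z(g) = g/(-5) + g/(-5) = g*(-1/5) + g*(-1/5) = -g/5 - g/5 = -2*g/5)
((3 - 1*17) + z(t))**2 = ((3 - 1*17) - 2/5*4/7)**2 = ((3 - 17) - 8/35)**2 = (-14 - 8/35)**2 = (-498/35)**2 = 248004/1225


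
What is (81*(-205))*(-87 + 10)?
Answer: 1278585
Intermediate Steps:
(81*(-205))*(-87 + 10) = -16605*(-77) = 1278585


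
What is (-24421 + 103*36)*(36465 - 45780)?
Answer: 192941595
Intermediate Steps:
(-24421 + 103*36)*(36465 - 45780) = (-24421 + 3708)*(-9315) = -20713*(-9315) = 192941595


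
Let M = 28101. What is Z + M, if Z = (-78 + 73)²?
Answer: 28126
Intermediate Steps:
Z = 25 (Z = (-5)² = 25)
Z + M = 25 + 28101 = 28126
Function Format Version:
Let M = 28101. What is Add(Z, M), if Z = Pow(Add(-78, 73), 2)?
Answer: 28126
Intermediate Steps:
Z = 25 (Z = Pow(-5, 2) = 25)
Add(Z, M) = Add(25, 28101) = 28126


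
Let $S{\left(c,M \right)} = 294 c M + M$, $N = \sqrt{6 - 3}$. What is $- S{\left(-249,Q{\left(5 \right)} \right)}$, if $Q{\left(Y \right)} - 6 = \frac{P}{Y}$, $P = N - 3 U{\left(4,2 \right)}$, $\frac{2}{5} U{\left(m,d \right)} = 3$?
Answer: $\frac{219615}{2} + 14641 \sqrt{3} \approx 1.3517 \cdot 10^{5}$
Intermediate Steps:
$U{\left(m,d \right)} = \frac{15}{2}$ ($U{\left(m,d \right)} = \frac{5}{2} \cdot 3 = \frac{15}{2}$)
$N = \sqrt{3} \approx 1.732$
$P = - \frac{45}{2} + \sqrt{3}$ ($P = \sqrt{3} - \frac{45}{2} = - \frac{45}{2} + \sqrt{3} \approx -20.768$)
$Q{\left(Y \right)} = 6 + \frac{- \frac{45}{2} + \sqrt{3}}{Y}$
$S{\left(c,M \right)} = M + 294 M c$ ($S{\left(c,M \right)} = 294 M c + M = M + 294 M c$)
$- S{\left(-249,Q{\left(5 \right)} \right)} = - \frac{- \frac{45}{2} + \sqrt{3} + 6 \cdot 5}{5} \left(1 + 294 \left(-249\right)\right) = - \frac{- \frac{45}{2} + \sqrt{3} + 30}{5} \left(1 - 73206\right) = - \frac{\frac{15}{2} + \sqrt{3}}{5} \left(-73205\right) = - \left(\frac{3}{2} + \frac{\sqrt{3}}{5}\right) \left(-73205\right) = - (- \frac{219615}{2} - 14641 \sqrt{3}) = \frac{219615}{2} + 14641 \sqrt{3}$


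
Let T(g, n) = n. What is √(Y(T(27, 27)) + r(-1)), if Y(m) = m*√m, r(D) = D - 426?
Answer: √(-427 + 81*√3) ≈ 16.932*I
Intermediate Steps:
r(D) = -426 + D
Y(m) = m^(3/2)
√(Y(T(27, 27)) + r(-1)) = √(27^(3/2) + (-426 - 1)) = √(81*√3 - 427) = √(-427 + 81*√3)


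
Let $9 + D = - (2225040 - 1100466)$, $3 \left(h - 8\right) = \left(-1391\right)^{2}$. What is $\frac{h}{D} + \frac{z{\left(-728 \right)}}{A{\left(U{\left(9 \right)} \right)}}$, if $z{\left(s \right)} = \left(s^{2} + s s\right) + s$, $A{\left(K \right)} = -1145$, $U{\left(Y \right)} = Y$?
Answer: $- \frac{715165071397}{772588521} \approx -925.67$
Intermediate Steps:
$h = \frac{1934905}{3}$ ($h = 8 + \frac{\left(-1391\right)^{2}}{3} = 8 + \frac{1}{3} \cdot 1934881 = 8 + \frac{1934881}{3} = \frac{1934905}{3} \approx 6.4497 \cdot 10^{5}$)
$z{\left(s \right)} = s + 2 s^{2}$ ($z{\left(s \right)} = \left(s^{2} + s^{2}\right) + s = 2 s^{2} + s = s + 2 s^{2}$)
$D = -1124583$ ($D = -9 - \left(2225040 - 1100466\right) = -9 - 1124574 = -1124583$)
$\frac{h}{D} + \frac{z{\left(-728 \right)}}{A{\left(U{\left(9 \right)} \right)}} = \frac{1934905}{3 \left(-1124583\right)} + \frac{\left(-728\right) \left(1 + 2 \left(-728\right)\right)}{-1145} = \frac{1934905}{3} \left(- \frac{1}{1124583}\right) + - 728 \left(1 - 1456\right) \left(- \frac{1}{1145}\right) = - \frac{1934905}{3373749} + \left(-728\right) \left(-1455\right) \left(- \frac{1}{1145}\right) = - \frac{1934905}{3373749} + 1059240 \left(- \frac{1}{1145}\right) = - \frac{1934905}{3373749} - \frac{211848}{229} = - \frac{715165071397}{772588521}$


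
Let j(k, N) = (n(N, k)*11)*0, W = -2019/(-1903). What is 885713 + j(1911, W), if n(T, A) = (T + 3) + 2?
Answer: 885713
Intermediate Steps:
n(T, A) = 5 + T (n(T, A) = (3 + T) + 2 = 5 + T)
W = 2019/1903 (W = -2019*(-1/1903) = 2019/1903 ≈ 1.0610)
j(k, N) = 0 (j(k, N) = ((5 + N)*11)*0 = (55 + 11*N)*0 = 0)
885713 + j(1911, W) = 885713 + 0 = 885713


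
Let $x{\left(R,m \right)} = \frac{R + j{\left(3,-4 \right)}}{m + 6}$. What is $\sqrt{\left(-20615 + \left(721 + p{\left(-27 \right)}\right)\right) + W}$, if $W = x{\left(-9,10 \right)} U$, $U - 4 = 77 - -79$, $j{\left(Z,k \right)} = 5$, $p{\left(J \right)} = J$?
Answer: $i \sqrt{19961} \approx 141.28 i$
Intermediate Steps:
$x{\left(R,m \right)} = \frac{5 + R}{6 + m}$ ($x{\left(R,m \right)} = \frac{R + 5}{m + 6} = \frac{5 + R}{6 + m}$)
$U = 160$ ($U = 4 + \left(77 - -79\right) = 4 + \left(77 + 79\right) = 4 + 156 = 160$)
$W = -40$ ($W = \frac{5 - 9}{6 + 10} \cdot 160 = \frac{1}{16} \left(-4\right) 160 = \left(- \frac{1}{4}\right) 160 = -40$)
$\sqrt{\left(-20615 + \left(721 + p{\left(-27 \right)}\right)\right) + W} = \sqrt{\left(-20615 + \left(721 - 27\right)\right) - 40} = \sqrt{\left(-20615 + 694\right) - 40} = \sqrt{-19921 - 40} = \sqrt{-19961} = i \sqrt{19961}$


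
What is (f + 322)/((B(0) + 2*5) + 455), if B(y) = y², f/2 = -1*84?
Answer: 154/465 ≈ 0.33118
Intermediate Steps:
f = -168 (f = 2*(-1*84) = 2*(-84) = -168)
(f + 322)/((B(0) + 2*5) + 455) = (-168 + 322)/((0² + 2*5) + 455) = 154/((0 + 10) + 455) = 154/(10 + 455) = 154/465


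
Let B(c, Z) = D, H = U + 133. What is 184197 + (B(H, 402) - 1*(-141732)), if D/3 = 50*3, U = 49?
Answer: 326379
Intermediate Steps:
D = 450 (D = 3*(50*3) = 3*150 = 450)
H = 182 (H = 49 + 133 = 182)
B(c, Z) = 450
184197 + (B(H, 402) - 1*(-141732)) = 184197 + (450 - 1*(-141732)) = 184197 + (450 + 141732) = 184197 + 142182 = 326379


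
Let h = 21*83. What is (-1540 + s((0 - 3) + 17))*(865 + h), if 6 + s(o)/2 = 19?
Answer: -3948512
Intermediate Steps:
h = 1743
s(o) = 26 (s(o) = -12 + 2*19 = -12 + 38 = 26)
(-1540 + s((0 - 3) + 17))*(865 + h) = (-1540 + 26)*(865 + 1743) = -1514*2608 = -3948512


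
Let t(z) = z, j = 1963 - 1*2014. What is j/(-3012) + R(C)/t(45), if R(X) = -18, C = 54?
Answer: -1923/5020 ≈ -0.38307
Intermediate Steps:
j = -51 (j = 1963 - 2014 = -51)
j/(-3012) + R(C)/t(45) = -51/(-3012) - 18/45 = -51*(-1/3012) - 18*1/45 = 17/1004 - ⅖ = -1923/5020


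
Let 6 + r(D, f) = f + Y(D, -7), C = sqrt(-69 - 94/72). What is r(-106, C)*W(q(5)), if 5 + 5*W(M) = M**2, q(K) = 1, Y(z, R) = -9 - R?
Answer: 32/5 - 2*I*sqrt(2531)/15 ≈ 6.4 - 6.7079*I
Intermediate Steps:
C = I*sqrt(2531)/6 (C = sqrt(-69 - 94*1/72) = sqrt(-69 - 47/36) = sqrt(-2531/36) = I*sqrt(2531)/6 ≈ 8.3848*I)
r(D, f) = -8 + f (r(D, f) = -6 + (f + (-9 - 1*(-7))) = -6 + (f + (-9 + 7)) = -6 + (f - 2) = -6 + (-2 + f) = -8 + f)
W(M) = -1 + M**2/5
r(-106, C)*W(q(5)) = (-8 + I*sqrt(2531)/6)*(-1 + (1/5)*1**2) = (-8 + I*sqrt(2531)/6)*(-1 + (1/5)*1) = (-8 + I*sqrt(2531)/6)*(-1 + 1/5) = (-8 + I*sqrt(2531)/6)*(-4/5) = 32/5 - 2*I*sqrt(2531)/15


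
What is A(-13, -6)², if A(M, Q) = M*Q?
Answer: 6084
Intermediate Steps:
A(-13, -6)² = (-13*(-6))² = 78² = 6084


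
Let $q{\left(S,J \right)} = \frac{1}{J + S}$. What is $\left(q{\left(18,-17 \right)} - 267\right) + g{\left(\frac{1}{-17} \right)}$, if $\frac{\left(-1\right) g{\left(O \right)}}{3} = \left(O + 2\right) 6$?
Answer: $- \frac{5116}{17} \approx -300.94$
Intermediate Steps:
$g{\left(O \right)} = -36 - 18 O$ ($g{\left(O \right)} = - 3 \left(O + 2\right) 6 = - 3 \left(2 + O\right) 6 = - 3 \left(12 + 6 O\right) = -36 - 18 O$)
$\left(q{\left(18,-17 \right)} - 267\right) + g{\left(\frac{1}{-17} \right)} = \left(\frac{1}{-17 + 18} - 267\right) - \left(36 + \frac{18}{-17}\right) = \left(1^{-1} - 267\right) - \frac{594}{17} = \left(1 - 267\right) + \left(-36 + \frac{18}{17}\right) = -266 - \frac{594}{17} = - \frac{5116}{17}$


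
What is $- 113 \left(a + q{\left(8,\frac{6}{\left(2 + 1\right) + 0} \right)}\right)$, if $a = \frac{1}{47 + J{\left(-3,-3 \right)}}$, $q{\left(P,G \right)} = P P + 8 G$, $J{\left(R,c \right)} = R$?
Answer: $- \frac{397873}{44} \approx -9042.6$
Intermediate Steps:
$q{\left(P,G \right)} = P^{2} + 8 G$
$a = \frac{1}{44}$ ($a = \frac{1}{47 - 3} = \frac{1}{44} \approx 0.022727$)
$- 113 \left(a + q{\left(8,\frac{6}{\left(2 + 1\right) + 0} \right)}\right) = - 113 \left(\frac{1}{44} + \left(8^{2} + 8 \frac{6}{\left(2 + 1\right) + 0}\right)\right) = - 113 \left(\frac{1}{44} + \left(64 + 8 \frac{6}{3 + 0}\right)\right) = - 113 \left(\frac{1}{44} + \left(64 + 8 \cdot \frac{6}{3}\right)\right) = - 113 \left(\frac{1}{44} + \left(64 + 8 \cdot 6 \cdot \frac{1}{3}\right)\right) = - 113 \left(\frac{1}{44} + \left(64 + 8 \cdot 2\right)\right) = - 113 \left(\frac{1}{44} + \left(64 + 16\right)\right) = - 113 \left(\frac{1}{44} + 80\right) = \left(-113\right) \frac{3521}{44} = - \frac{397873}{44}$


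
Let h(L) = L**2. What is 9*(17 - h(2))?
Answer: 117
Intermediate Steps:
9*(17 - h(2)) = 9*(17 - 1*2**2) = 9*(17 - 1*4) = 9*(17 - 4) = 9*13 = 117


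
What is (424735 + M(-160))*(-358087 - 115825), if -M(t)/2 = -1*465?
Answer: -201727751480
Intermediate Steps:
M(t) = 930 (M(t) = -(-2)*465 = -2*(-465) = 930)
(424735 + M(-160))*(-358087 - 115825) = (424735 + 930)*(-358087 - 115825) = 425665*(-473912) = -201727751480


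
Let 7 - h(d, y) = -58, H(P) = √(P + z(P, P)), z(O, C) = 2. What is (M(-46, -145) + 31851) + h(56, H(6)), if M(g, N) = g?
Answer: 31870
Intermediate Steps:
H(P) = √(2 + P) (H(P) = √(P + 2) = √(2 + P))
h(d, y) = 65 (h(d, y) = 7 - 1*(-58) = 7 + 58 = 65)
(M(-46, -145) + 31851) + h(56, H(6)) = (-46 + 31851) + 65 = 31805 + 65 = 31870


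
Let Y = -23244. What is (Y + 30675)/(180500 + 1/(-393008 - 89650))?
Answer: 3586631598/87119768999 ≈ 0.041169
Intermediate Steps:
(Y + 30675)/(180500 + 1/(-393008 - 89650)) = (-23244 + 30675)/(180500 + 1/(-393008 - 89650)) = 7431/(180500 + 1/(-482658)) = 7431/(180500 - 1/482658) = 7431/(87119768999/482658) = 7431*(482658/87119768999) = 3586631598/87119768999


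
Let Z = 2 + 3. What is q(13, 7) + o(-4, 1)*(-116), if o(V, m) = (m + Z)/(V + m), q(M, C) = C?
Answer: 239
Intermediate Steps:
Z = 5
o(V, m) = (5 + m)/(V + m) (o(V, m) = (m + 5)/(V + m) = (5 + m)/(V + m))
q(13, 7) + o(-4, 1)*(-116) = 7 + ((5 + 1)/(-4 + 1))*(-116) = 7 + (6/(-3))*(-116) = 7 - 1/3*6*(-116) = 7 - 2*(-116) = 7 + 232 = 239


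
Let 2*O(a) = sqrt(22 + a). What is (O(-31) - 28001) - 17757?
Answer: -45758 + 3*I/2 ≈ -45758.0 + 1.5*I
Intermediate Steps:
O(a) = sqrt(22 + a)/2
(O(-31) - 28001) - 17757 = (sqrt(22 - 31)/2 - 28001) - 17757 = (sqrt(-9)/2 - 28001) - 17757 = ((3*I)/2 - 28001) - 17757 = (3*I/2 - 28001) - 17757 = (-28001 + 3*I/2) - 17757 = -45758 + 3*I/2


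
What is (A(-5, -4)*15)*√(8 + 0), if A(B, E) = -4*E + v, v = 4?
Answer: 600*√2 ≈ 848.53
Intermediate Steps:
A(B, E) = 4 - 4*E (A(B, E) = -4*E + 4 = 4 - 4*E)
(A(-5, -4)*15)*√(8 + 0) = ((4 - 4*(-4))*15)*√(8 + 0) = ((4 + 16)*15)*√8 = (20*15)*(2*√2) = 300*(2*√2) = 600*√2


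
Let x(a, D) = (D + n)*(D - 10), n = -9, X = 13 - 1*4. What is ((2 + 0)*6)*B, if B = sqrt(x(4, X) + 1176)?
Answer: 168*sqrt(6) ≈ 411.51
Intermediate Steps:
X = 9 (X = 13 - 4 = 9)
x(a, D) = (-10 + D)*(-9 + D) (x(a, D) = (D - 9)*(D - 10) = (-9 + D)*(-10 + D) = (-10 + D)*(-9 + D))
B = 14*sqrt(6) (B = sqrt((90 + 9**2 - 19*9) + 1176) = sqrt((90 + 81 - 171) + 1176) = sqrt(0 + 1176) = sqrt(1176) = 14*sqrt(6) ≈ 34.293)
((2 + 0)*6)*B = ((2 + 0)*6)*(14*sqrt(6)) = (2*6)*(14*sqrt(6)) = 12*(14*sqrt(6)) = 168*sqrt(6)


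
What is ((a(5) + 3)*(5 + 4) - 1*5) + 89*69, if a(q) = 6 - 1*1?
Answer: 6208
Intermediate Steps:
a(q) = 5 (a(q) = 6 - 1 = 5)
((a(5) + 3)*(5 + 4) - 1*5) + 89*69 = ((5 + 3)*(5 + 4) - 1*5) + 89*69 = (8*9 - 5) + 6141 = (72 - 5) + 6141 = 67 + 6141 = 6208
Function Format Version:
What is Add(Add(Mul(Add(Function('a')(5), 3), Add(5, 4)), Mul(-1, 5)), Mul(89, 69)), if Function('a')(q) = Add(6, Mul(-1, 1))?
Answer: 6208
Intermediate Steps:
Function('a')(q) = 5 (Function('a')(q) = Add(6, -1) = 5)
Add(Add(Mul(Add(Function('a')(5), 3), Add(5, 4)), Mul(-1, 5)), Mul(89, 69)) = Add(Add(Mul(Add(5, 3), Add(5, 4)), Mul(-1, 5)), Mul(89, 69)) = Add(Add(Mul(8, 9), -5), 6141) = Add(Add(72, -5), 6141) = Add(67, 6141) = 6208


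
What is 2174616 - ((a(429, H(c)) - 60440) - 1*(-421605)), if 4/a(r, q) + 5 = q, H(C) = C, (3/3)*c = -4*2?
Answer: 23574867/13 ≈ 1.8135e+6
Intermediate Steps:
c = -8 (c = -4*2 = -8)
a(r, q) = 4/(-5 + q)
2174616 - ((a(429, H(c)) - 60440) - 1*(-421605)) = 2174616 - ((4/(-5 - 8) - 60440) - 1*(-421605)) = 2174616 - ((4/(-13) - 60440) + 421605) = 2174616 - ((4*(-1/13) - 60440) + 421605) = 2174616 - ((-4/13 - 60440) + 421605) = 2174616 - (-785724/13 + 421605) = 2174616 - 1*4695141/13 = 2174616 - 4695141/13 = 23574867/13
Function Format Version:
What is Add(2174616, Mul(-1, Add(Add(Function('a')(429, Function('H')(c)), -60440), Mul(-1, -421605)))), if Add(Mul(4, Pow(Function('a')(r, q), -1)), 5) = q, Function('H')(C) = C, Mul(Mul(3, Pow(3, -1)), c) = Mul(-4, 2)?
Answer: Rational(23574867, 13) ≈ 1.8135e+6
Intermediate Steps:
c = -8 (c = Mul(-4, 2) = -8)
Function('a')(r, q) = Mul(4, Pow(Add(-5, q), -1))
Add(2174616, Mul(-1, Add(Add(Function('a')(429, Function('H')(c)), -60440), Mul(-1, -421605)))) = Add(2174616, Mul(-1, Add(Add(Mul(4, Pow(Add(-5, -8), -1)), -60440), Mul(-1, -421605)))) = Add(2174616, Mul(-1, Add(Add(Mul(4, Pow(-13, -1)), -60440), 421605))) = Add(2174616, Mul(-1, Add(Add(Mul(4, Rational(-1, 13)), -60440), 421605))) = Add(2174616, Mul(-1, Add(Add(Rational(-4, 13), -60440), 421605))) = Add(2174616, Mul(-1, Add(Rational(-785724, 13), 421605))) = Add(2174616, Mul(-1, Rational(4695141, 13))) = Add(2174616, Rational(-4695141, 13)) = Rational(23574867, 13)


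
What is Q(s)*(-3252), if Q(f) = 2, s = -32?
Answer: -6504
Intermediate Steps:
Q(s)*(-3252) = 2*(-3252) = -6504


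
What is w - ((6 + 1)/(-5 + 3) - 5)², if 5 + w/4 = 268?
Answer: 3919/4 ≈ 979.75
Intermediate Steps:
w = 1052 (w = -20 + 4*268 = -20 + 1072 = 1052)
w - ((6 + 1)/(-5 + 3) - 5)² = 1052 - ((6 + 1)/(-5 + 3) - 5)² = 1052 - (7/(-2) - 5)² = 1052 - (7*(-½) - 5)² = 1052 - (-7/2 - 5)² = 1052 - (-17/2)² = 1052 - 1*289/4 = 1052 - 289/4 = 3919/4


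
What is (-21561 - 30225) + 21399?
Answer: -30387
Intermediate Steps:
(-21561 - 30225) + 21399 = -51786 + 21399 = -30387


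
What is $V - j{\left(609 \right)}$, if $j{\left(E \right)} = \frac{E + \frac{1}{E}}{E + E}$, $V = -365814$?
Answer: $- \frac{135673647575}{370881} \approx -3.6581 \cdot 10^{5}$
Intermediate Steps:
$j{\left(E \right)} = \frac{E + \frac{1}{E}}{2 E}$
$V - j{\left(609 \right)} = -365814 - \frac{1 + 609^{2}}{2 \cdot 370881} = -365814 - \frac{1}{2} \cdot \frac{1}{370881} \left(1 + 370881\right) = -365814 - \frac{1}{2} \cdot \frac{1}{370881} \cdot 370882 = -365814 - \frac{185441}{370881} = - \frac{135673647575}{370881}$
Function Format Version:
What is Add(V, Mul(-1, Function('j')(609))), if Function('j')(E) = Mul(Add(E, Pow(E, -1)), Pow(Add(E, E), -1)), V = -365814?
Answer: Rational(-135673647575, 370881) ≈ -3.6581e+5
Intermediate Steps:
Function('j')(E) = Mul(Rational(1, 2), Pow(E, -1), Add(E, Pow(E, -1))) (Function('j')(E) = Mul(Add(E, Pow(E, -1)), Pow(Mul(2, E), -1)) = Mul(Add(E, Pow(E, -1)), Mul(Rational(1, 2), Pow(E, -1))) = Mul(Rational(1, 2), Pow(E, -1), Add(E, Pow(E, -1))))
Add(V, Mul(-1, Function('j')(609))) = Add(-365814, Mul(-1, Mul(Rational(1, 2), Pow(609, -2), Add(1, Pow(609, 2))))) = Add(-365814, Mul(-1, Mul(Rational(1, 2), Rational(1, 370881), Add(1, 370881)))) = Add(-365814, Mul(-1, Mul(Rational(1, 2), Rational(1, 370881), 370882))) = Add(-365814, Mul(-1, Rational(185441, 370881))) = Add(-365814, Rational(-185441, 370881)) = Rational(-135673647575, 370881)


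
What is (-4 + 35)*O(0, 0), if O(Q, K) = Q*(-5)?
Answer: 0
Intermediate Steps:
O(Q, K) = -5*Q
(-4 + 35)*O(0, 0) = (-4 + 35)*(-5*0) = 31*0 = 0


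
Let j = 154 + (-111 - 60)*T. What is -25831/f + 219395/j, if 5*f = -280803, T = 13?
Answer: -61339552490/580981407 ≈ -105.58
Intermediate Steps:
j = -2069 (j = 154 + (-111 - 60)*13 = 154 - 171*13 = 154 - 2223 = -2069)
f = -280803/5 (f = (⅕)*(-280803) = -280803/5 ≈ -56161.)
-25831/f + 219395/j = -25831/(-280803/5) + 219395/(-2069) = -25831*(-5/280803) + 219395*(-1/2069) = 129155/280803 - 219395/2069 = -61339552490/580981407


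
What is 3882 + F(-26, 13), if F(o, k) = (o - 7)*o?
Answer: 4740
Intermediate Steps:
F(o, k) = o*(-7 + o) (F(o, k) = (-7 + o)*o = o*(-7 + o))
3882 + F(-26, 13) = 3882 - 26*(-7 - 26) = 3882 - 26*(-33) = 3882 + 858 = 4740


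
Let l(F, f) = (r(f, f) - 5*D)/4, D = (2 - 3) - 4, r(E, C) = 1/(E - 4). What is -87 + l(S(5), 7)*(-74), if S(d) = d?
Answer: -1667/3 ≈ -555.67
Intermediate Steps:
r(E, C) = 1/(-4 + E)
D = -5 (D = -1 - 4 = -5)
l(F, f) = 25/4 + 1/(4*(-4 + f)) (l(F, f) = (1/(-4 + f) - 5*(-5))/4 = (1/(-4 + f) + 25)*(¼) = (25 + 1/(-4 + f))*(¼) = 25/4 + 1/(4*(-4 + f)))
-87 + l(S(5), 7)*(-74) = -87 + ((-99 + 25*7)/(4*(-4 + 7)))*(-74) = -87 + ((¼)*(-99 + 175)/3)*(-74) = -87 + ((¼)*(⅓)*76)*(-74) = -87 + (19/3)*(-74) = -87 - 1406/3 = -1667/3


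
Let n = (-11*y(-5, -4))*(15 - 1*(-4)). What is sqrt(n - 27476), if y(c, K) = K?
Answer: 12*I*sqrt(185) ≈ 163.22*I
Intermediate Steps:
n = 836 (n = (-11*(-4))*(15 - 1*(-4)) = 44*(15 + 4) = 44*19 = 836)
sqrt(n - 27476) = sqrt(836 - 27476) = sqrt(-26640) = 12*I*sqrt(185)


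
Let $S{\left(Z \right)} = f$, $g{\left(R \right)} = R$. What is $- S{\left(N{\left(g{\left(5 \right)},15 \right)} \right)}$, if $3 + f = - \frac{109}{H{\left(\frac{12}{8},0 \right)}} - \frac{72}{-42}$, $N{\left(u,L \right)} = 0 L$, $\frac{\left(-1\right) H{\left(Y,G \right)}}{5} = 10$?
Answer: $- \frac{313}{350} \approx -0.89429$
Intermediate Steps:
$H{\left(Y,G \right)} = -50$ ($H{\left(Y,G \right)} = \left(-5\right) 10 = -50$)
$N{\left(u,L \right)} = 0$
$f = \frac{313}{350}$ ($f = -3 - \left(- \frac{109}{50} - \frac{12}{7}\right) = -3 - - \frac{1363}{350} = -3 + \left(\frac{109}{50} + \frac{12}{7}\right) = -3 + \frac{1363}{350} = \frac{313}{350} \approx 0.89429$)
$S{\left(Z \right)} = \frac{313}{350}$
$- S{\left(N{\left(g{\left(5 \right)},15 \right)} \right)} = \left(-1\right) \frac{313}{350} = - \frac{313}{350}$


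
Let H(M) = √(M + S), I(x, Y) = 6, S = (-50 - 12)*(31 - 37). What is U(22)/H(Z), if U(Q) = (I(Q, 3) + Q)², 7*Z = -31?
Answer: 784*√18011/2573 ≈ 40.893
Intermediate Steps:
S = 372 (S = -62*(-6) = 372)
Z = -31/7 (Z = (⅐)*(-31) = -31/7 ≈ -4.4286)
U(Q) = (6 + Q)²
H(M) = √(372 + M) (H(M) = √(M + 372) = √(372 + M))
U(22)/H(Z) = (6 + 22)²/(√(372 - 31/7)) = 28²/(√(2573/7)) = 784/((√18011/7)) = 784*(√18011/2573) = 784*√18011/2573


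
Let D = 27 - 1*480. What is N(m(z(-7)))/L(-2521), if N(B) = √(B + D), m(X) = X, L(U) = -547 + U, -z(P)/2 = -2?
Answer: -I*√449/3068 ≈ -0.0069067*I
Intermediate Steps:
z(P) = 4 (z(P) = -2*(-2) = 4)
D = -453 (D = 27 - 480 = -453)
N(B) = √(-453 + B) (N(B) = √(B - 453) = √(-453 + B))
N(m(z(-7)))/L(-2521) = √(-453 + 4)/(-547 - 2521) = √(-449)/(-3068) = (I*√449)*(-1/3068) = -I*√449/3068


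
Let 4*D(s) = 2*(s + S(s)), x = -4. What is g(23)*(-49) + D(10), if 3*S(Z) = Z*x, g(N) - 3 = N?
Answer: -3827/3 ≈ -1275.7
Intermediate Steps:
g(N) = 3 + N
S(Z) = -4*Z/3 (S(Z) = (Z*(-4))/3 = (-4*Z)/3 = -4*Z/3)
D(s) = -s/6 (D(s) = (2*(s - 4*s/3))/4 = (2*(-s/3))/4 = (-2*s/3)/4 = -s/6)
g(23)*(-49) + D(10) = (3 + 23)*(-49) - ⅙*10 = 26*(-49) - 5/3 = -1274 - 5/3 = -3827/3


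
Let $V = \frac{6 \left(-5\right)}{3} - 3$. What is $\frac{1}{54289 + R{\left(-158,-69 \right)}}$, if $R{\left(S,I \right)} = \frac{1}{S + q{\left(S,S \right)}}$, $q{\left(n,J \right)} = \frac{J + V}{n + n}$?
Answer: $\frac{49757}{2701257457} \approx 1.842 \cdot 10^{-5}$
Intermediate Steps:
$V = -13$ ($V = \left(-30\right) \frac{1}{3} - 3 = -10 - 3 = -13$)
$q{\left(n,J \right)} = \frac{-13 + J}{2 n}$ ($q{\left(n,J \right)} = \frac{J - 13}{n + n} = \frac{-13 + J}{2 n}$)
$R{\left(S,I \right)} = \frac{1}{S + \frac{-13 + S}{2 S}}$
$\frac{1}{54289 + R{\left(-158,-69 \right)}} = \frac{1}{54289 + 2 \left(-158\right) \frac{1}{-13 - 158 + 2 \left(-158\right)^{2}}} = \frac{1}{54289 + 2 \left(-158\right) \frac{1}{-13 - 158 + 2 \cdot 24964}} = \frac{1}{54289 + 2 \left(-158\right) \frac{1}{-13 - 158 + 49928}} = \frac{1}{54289 + 2 \left(-158\right) \frac{1}{49757}} = \frac{1}{54289 - \frac{316}{49757}} = \frac{1}{\frac{2701257457}{49757}} = \frac{49757}{2701257457}$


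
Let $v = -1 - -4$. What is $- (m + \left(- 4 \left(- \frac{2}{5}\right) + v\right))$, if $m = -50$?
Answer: $\frac{227}{5} \approx 45.4$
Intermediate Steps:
$v = 3$ ($v = -1 + 4 = 3$)
$- (m + \left(- 4 \left(- \frac{2}{5}\right) + v\right)) = - (-50 + \left(- 4 \left(- \frac{2}{5}\right) + 3\right)) = - (-50 + \left(- 4 \left(\left(-2\right) \frac{1}{5}\right) + 3\right)) = - (-50 + \left(\left(-4\right) \left(- \frac{2}{5}\right) + 3\right)) = - (-50 + \left(\frac{8}{5} + 3\right)) = - (-50 + \frac{23}{5}) = \left(-1\right) \left(- \frac{227}{5}\right) = \frac{227}{5}$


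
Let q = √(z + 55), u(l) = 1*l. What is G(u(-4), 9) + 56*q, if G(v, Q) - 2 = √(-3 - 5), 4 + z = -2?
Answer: 394 + 2*I*√2 ≈ 394.0 + 2.8284*I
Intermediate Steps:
z = -6 (z = -4 - 2 = -6)
u(l) = l
G(v, Q) = 2 + 2*I*√2 (G(v, Q) = 2 + √(-3 - 5) = 2 + √(-8) = 2 + 2*I*√2)
q = 7 (q = √(-6 + 55) = √49 = 7)
G(u(-4), 9) + 56*q = (2 + 2*I*√2) + 56*7 = (2 + 2*I*√2) + 392 = 394 + 2*I*√2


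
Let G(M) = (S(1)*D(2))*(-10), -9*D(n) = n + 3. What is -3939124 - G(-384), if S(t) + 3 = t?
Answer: -35452016/9 ≈ -3.9391e+6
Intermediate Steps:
S(t) = -3 + t
D(n) = -⅓ - n/9 (D(n) = -(n + 3)/9 = -(3 + n)/9 = -⅓ - n/9)
G(M) = -100/9 (G(M) = ((-3 + 1)*(-⅓ - ⅑*2))*(-10) = -2*(-⅓ - 2/9)*(-10) = -2*(-5/9)*(-10) = (10/9)*(-10) = -100/9)
-3939124 - G(-384) = -3939124 - 1*(-100/9) = -3939124 + 100/9 = -35452016/9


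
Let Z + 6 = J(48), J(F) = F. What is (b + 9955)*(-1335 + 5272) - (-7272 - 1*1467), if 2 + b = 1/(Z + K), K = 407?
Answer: 17597975237/449 ≈ 3.9194e+7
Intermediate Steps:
Z = 42 (Z = -6 + 48 = 42)
b = -897/449 (b = -2 + 1/(42 + 407) = -2 + 1/449 = -897/449 ≈ -1.9978)
(b + 9955)*(-1335 + 5272) - (-7272 - 1*1467) = (-897/449 + 9955)*(-1335 + 5272) - (-7272 - 1*1467) = (4468898/449)*3937 - (-7272 - 1467) = 17594051426/449 - 1*(-8739) = 17594051426/449 + 8739 = 17597975237/449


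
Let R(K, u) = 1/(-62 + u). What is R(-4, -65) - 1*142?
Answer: -18035/127 ≈ -142.01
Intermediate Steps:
R(-4, -65) - 1*142 = 1/(-62 - 65) - 1*142 = 1/(-127) - 142 = -1/127 - 142 = -18035/127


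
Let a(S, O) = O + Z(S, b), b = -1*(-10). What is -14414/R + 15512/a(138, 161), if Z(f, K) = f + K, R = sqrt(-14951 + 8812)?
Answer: 15512/309 + 14414*I*sqrt(6139)/6139 ≈ 50.201 + 183.97*I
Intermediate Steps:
b = 10
R = I*sqrt(6139) (R = sqrt(-6139) = I*sqrt(6139) ≈ 78.352*I)
Z(f, K) = K + f
a(S, O) = 10 + O + S (a(S, O) = O + (10 + S) = 10 + O + S)
-14414/R + 15512/a(138, 161) = -14414*(-I*sqrt(6139)/6139) + 15512/(10 + 161 + 138) = -(-14414)*I*sqrt(6139)/6139 + 15512/309 = 14414*I*sqrt(6139)/6139 + 15512*(1/309) = 14414*I*sqrt(6139)/6139 + 15512/309 = 15512/309 + 14414*I*sqrt(6139)/6139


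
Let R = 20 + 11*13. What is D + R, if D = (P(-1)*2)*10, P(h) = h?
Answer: 143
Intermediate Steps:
D = -20 (D = -1*2*10 = -2*10 = -20)
R = 163 (R = 20 + 143 = 163)
D + R = -20 + 163 = 143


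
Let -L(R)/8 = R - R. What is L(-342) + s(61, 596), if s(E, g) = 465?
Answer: 465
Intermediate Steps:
L(R) = 0 (L(R) = -8*(R - R) = -8*0 = 0)
L(-342) + s(61, 596) = 0 + 465 = 465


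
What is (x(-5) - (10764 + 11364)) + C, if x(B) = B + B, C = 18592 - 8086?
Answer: -11632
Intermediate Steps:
C = 10506
x(B) = 2*B
(x(-5) - (10764 + 11364)) + C = (2*(-5) - (10764 + 11364)) + 10506 = (-10 - 1*22128) + 10506 = (-10 - 22128) + 10506 = -22138 + 10506 = -11632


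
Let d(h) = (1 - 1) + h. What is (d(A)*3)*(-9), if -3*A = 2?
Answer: 18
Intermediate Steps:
A = -⅔ (A = -⅓*2 = -⅔ ≈ -0.66667)
d(h) = h (d(h) = 0 + h = h)
(d(A)*3)*(-9) = -⅔*3*(-9) = -2*(-9) = 18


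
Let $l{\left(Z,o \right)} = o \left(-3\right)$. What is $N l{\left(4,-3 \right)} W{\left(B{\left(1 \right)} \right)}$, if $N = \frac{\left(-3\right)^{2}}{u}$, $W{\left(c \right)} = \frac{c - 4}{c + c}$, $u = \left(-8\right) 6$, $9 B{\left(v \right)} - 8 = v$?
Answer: $\frac{81}{32} \approx 2.5313$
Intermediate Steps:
$l{\left(Z,o \right)} = - 3 o$
$B{\left(v \right)} = \frac{8}{9} + \frac{v}{9}$
$u = -48$
$W{\left(c \right)} = \frac{-4 + c}{2 c}$
$N = - \frac{3}{16}$ ($N = \frac{\left(-3\right)^{2}}{-48} = 9 \left(- \frac{1}{48}\right) = - \frac{3}{16} \approx -0.1875$)
$N l{\left(4,-3 \right)} W{\left(B{\left(1 \right)} \right)} = - \frac{3 \left(\left(-3\right) \left(-3\right)\right)}{16} \frac{-4 + \left(\frac{8}{9} + \frac{1}{9} \cdot 1\right)}{2 \left(\frac{8}{9} + \frac{1}{9} \cdot 1\right)} = \left(- \frac{3}{16}\right) 9 \frac{-4 + \left(\frac{8}{9} + \frac{1}{9}\right)}{2 \left(\frac{8}{9} + \frac{1}{9}\right)} = - \frac{27 \frac{-4 + 1}{2 \cdot 1}}{16} = - \frac{27 \cdot \frac{1}{2} \cdot 1 \left(-3\right)}{16} = \left(- \frac{27}{16}\right) \left(- \frac{3}{2}\right) = \frac{81}{32}$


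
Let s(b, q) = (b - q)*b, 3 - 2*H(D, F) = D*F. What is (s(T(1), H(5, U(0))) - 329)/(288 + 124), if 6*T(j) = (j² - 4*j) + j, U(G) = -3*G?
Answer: -5911/7416 ≈ -0.79706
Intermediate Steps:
T(j) = -j/2 + j²/6 (T(j) = ((j² - 4*j) + j)/6 = (j² - 3*j)/6 = -j/2 + j²/6)
H(D, F) = 3/2 - D*F/2
s(b, q) = b*(b - q)
(s(T(1), H(5, U(0))) - 329)/(288 + 124) = (((⅙)*1*(-3 + 1))*((⅙)*1*(-3 + 1) - (3/2 - ½*5*(-3*0))) - 329)/(288 + 124) = (((⅙)*1*(-2))*((⅙)*1*(-2) - (3/2 - ½*5*0)) - 329)/412 = (-(-⅓ - (3/2 + 0))/3 - 329)*(1/412) = (-(-⅓ - 1*3/2)/3 - 329)*(1/412) = (-(-⅓ - 3/2)/3 - 329)*(1/412) = (-⅓*(-11/6) - 329)*(1/412) = (11/18 - 329)*(1/412) = -5911/18*1/412 = -5911/7416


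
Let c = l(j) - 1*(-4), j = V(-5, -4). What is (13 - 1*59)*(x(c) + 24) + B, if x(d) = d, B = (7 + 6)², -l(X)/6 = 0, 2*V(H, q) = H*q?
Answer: -1119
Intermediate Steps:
V(H, q) = H*q/2 (V(H, q) = (H*q)/2 = H*q/2)
j = 10 (j = (½)*(-5)*(-4) = 10)
l(X) = 0 (l(X) = -6*0 = 0)
c = 4 (c = 0 - 1*(-4) = 0 + 4 = 4)
B = 169 (B = 13² = 169)
(13 - 1*59)*(x(c) + 24) + B = (13 - 1*59)*(4 + 24) + 169 = (13 - 59)*28 + 169 = -46*28 + 169 = -1288 + 169 = -1119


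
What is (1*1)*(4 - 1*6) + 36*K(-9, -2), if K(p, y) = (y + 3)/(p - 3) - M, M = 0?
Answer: -5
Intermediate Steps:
K(p, y) = (3 + y)/(-3 + p) (K(p, y) = (y + 3)/(p - 3) - 1*0 = (3 + y)/(-3 + p) + 0 = (3 + y)/(-3 + p))
(1*1)*(4 - 1*6) + 36*K(-9, -2) = (1*1)*(4 - 1*6) + 36*((3 - 2)/(-3 - 9)) = 1*(4 - 6) + 36*(1/(-12)) = 1*(-2) + 36*(-1/12*1) = -2 + 36*(-1/12) = -2 - 3 = -5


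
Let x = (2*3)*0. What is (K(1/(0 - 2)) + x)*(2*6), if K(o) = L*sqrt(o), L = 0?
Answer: 0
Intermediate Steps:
K(o) = 0 (K(o) = 0*sqrt(o) = 0)
x = 0 (x = 6*0 = 0)
(K(1/(0 - 2)) + x)*(2*6) = (0 + 0)*(2*6) = 0*12 = 0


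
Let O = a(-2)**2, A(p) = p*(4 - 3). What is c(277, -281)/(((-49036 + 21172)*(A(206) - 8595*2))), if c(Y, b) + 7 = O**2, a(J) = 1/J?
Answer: -37/2523958272 ≈ -1.4660e-8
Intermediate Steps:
a(J) = 1/J
A(p) = p (A(p) = p*1 = p)
O = 1/4 (O = (1/(-2))**2 = (-1/2)**2 = 1/4 ≈ 0.25000)
c(Y, b) = -111/16 (c(Y, b) = -7 + (1/4)**2 = -7 + 1/16 = -111/16)
c(277, -281)/(((-49036 + 21172)*(A(206) - 8595*2))) = -111*1/((-49036 + 21172)*(206 - 8595*2))/16 = -111*(-1/(27864*(206 - 17190)))/16 = -111/(16*((-27864*(-16984)))) = -111/16/473242176 = -111/16*1/473242176 = -37/2523958272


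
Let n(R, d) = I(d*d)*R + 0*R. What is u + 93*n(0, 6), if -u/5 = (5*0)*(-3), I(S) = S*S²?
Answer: 0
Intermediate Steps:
I(S) = S³
u = 0 (u = -5*5*0*(-3) = -0*(-3) = -5*0 = 0)
n(R, d) = R*d⁶ (n(R, d) = (d*d)³*R + 0*R = (d²)³*R + 0 = d⁶*R + 0 = R*d⁶ + 0 = R*d⁶)
u + 93*n(0, 6) = 0 + 93*(0*6⁶) = 0 + 93*(0*46656) = 0 + 93*0 = 0 + 0 = 0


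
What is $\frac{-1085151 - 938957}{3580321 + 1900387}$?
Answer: $- \frac{506027}{1370177} \approx -0.36932$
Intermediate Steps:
$\frac{-1085151 - 938957}{3580321 + 1900387} = - \frac{2024108}{5480708} = \left(-2024108\right) \frac{1}{5480708} = - \frac{506027}{1370177}$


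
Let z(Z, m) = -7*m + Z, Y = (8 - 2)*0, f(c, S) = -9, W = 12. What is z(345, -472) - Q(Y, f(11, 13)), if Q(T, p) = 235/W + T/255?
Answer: 43553/12 ≈ 3629.4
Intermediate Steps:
Y = 0 (Y = 6*0 = 0)
Q(T, p) = 235/12 + T/255
z(Z, m) = Z - 7*m
z(345, -472) - Q(Y, f(11, 13)) = (345 - 7*(-472)) - (235/12 + (1/255)*0) = (345 + 3304) - (235/12 + 0) = 3649 - 1*235/12 = 3649 - 235/12 = 43553/12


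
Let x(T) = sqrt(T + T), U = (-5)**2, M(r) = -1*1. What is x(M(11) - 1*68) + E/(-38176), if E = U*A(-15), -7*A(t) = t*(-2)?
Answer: 375/133616 + I*sqrt(138) ≈ 0.0028066 + 11.747*I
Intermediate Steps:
A(t) = 2*t/7 (A(t) = -t*(-2)/7 = -(-2)*t/7 = 2*t/7)
M(r) = -1
U = 25
E = -750/7 (E = 25*((2/7)*(-15)) = 25*(-30/7) = -750/7 ≈ -107.14)
x(T) = sqrt(2)*sqrt(T) (x(T) = sqrt(2*T) = sqrt(2)*sqrt(T))
x(M(11) - 1*68) + E/(-38176) = sqrt(2)*sqrt(-1 - 1*68) - 750/7/(-38176) = sqrt(2)*sqrt(-1 - 68) - 750/7*(-1/38176) = sqrt(2)*sqrt(-69) + 375/133616 = sqrt(2)*(I*sqrt(69)) + 375/133616 = I*sqrt(138) + 375/133616 = 375/133616 + I*sqrt(138)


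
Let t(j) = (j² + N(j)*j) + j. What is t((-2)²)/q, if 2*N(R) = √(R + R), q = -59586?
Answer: -10/29793 - 2*√2/29793 ≈ -0.00043059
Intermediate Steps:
N(R) = √2*√R/2 (N(R) = √(R + R)/2 = √(2*R)/2 = (√2*√R)/2 = √2*√R/2)
t(j) = j + j² + √2*j^(3/2)/2 (t(j) = (j² + (√2*√j/2)*j) + j = (j² + √2*j^(3/2)/2) + j = j + j² + √2*j^(3/2)/2)
t((-2)²)/q = ((-2)² + ((-2)²)² + √2*((-2)²)^(3/2)/2)/(-59586) = (4 + 4² + √2*4^(3/2)/2)*(-1/59586) = (4 + 16 + (½)*√2*8)*(-1/59586) = (4 + 16 + 4*√2)*(-1/59586) = (20 + 4*√2)*(-1/59586) = -10/29793 - 2*√2/29793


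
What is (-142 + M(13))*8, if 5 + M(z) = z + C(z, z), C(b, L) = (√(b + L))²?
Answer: -864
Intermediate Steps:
C(b, L) = L + b (C(b, L) = (√(L + b))² = L + b)
M(z) = -5 + 3*z (M(z) = -5 + (z + (z + z)) = -5 + (z + 2*z) = -5 + 3*z)
(-142 + M(13))*8 = (-142 + (-5 + 3*13))*8 = (-142 + (-5 + 39))*8 = (-142 + 34)*8 = -108*8 = -864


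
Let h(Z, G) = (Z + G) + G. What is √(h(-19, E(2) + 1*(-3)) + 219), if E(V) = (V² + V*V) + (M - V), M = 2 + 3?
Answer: 6*√6 ≈ 14.697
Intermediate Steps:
M = 5
E(V) = 5 - V + 2*V² (E(V) = (V² + V*V) + (5 - V) = (V² + V²) + (5 - V) = 2*V² + (5 - V) = 5 - V + 2*V²)
h(Z, G) = Z + 2*G (h(Z, G) = (G + Z) + G = Z + 2*G)
√(h(-19, E(2) + 1*(-3)) + 219) = √((-19 + 2*((5 - 1*2 + 2*2²) + 1*(-3))) + 219) = √((-19 + 2*((5 - 2 + 2*4) - 3)) + 219) = √((-19 + 2*((5 - 2 + 8) - 3)) + 219) = √((-19 + 2*(11 - 3)) + 219) = √((-19 + 2*8) + 219) = √((-19 + 16) + 219) = √(-3 + 219) = √216 = 6*√6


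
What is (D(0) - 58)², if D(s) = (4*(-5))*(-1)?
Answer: 1444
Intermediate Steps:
D(s) = 20 (D(s) = -20*(-1) = 20)
(D(0) - 58)² = (20 - 58)² = (-38)² = 1444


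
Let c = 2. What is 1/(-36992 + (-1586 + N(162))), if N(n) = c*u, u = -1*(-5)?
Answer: -1/38568 ≈ -2.5928e-5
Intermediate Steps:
u = 5
N(n) = 10 (N(n) = 2*5 = 10)
1/(-36992 + (-1586 + N(162))) = 1/(-36992 + (-1586 + 10)) = 1/(-36992 - 1576) = 1/(-38568) = -1/38568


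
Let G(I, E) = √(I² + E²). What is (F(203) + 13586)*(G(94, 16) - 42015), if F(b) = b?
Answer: -579344835 + 27578*√2273 ≈ -5.7803e+8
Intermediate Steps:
G(I, E) = √(E² + I²)
(F(203) + 13586)*(G(94, 16) - 42015) = (203 + 13586)*(√(16² + 94²) - 42015) = 13789*(√(256 + 8836) - 42015) = 13789*(√9092 - 42015) = 13789*(2*√2273 - 42015) = 13789*(-42015 + 2*√2273) = -579344835 + 27578*√2273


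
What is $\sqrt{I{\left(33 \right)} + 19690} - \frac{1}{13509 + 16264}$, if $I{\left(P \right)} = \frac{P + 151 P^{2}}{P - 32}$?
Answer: $- \frac{1}{29773} + 11 \sqrt{1522} \approx 429.14$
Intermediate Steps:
$I{\left(P \right)} = \frac{P + 151 P^{2}}{-32 + P}$
$\sqrt{I{\left(33 \right)} + 19690} - \frac{1}{13509 + 16264} = \sqrt{\frac{33 \left(1 + 151 \cdot 33\right)}{-32 + 33} + 19690} - \frac{1}{13509 + 16264} = \sqrt{\frac{33 \left(1 + 4983\right)}{1} + 19690} - \frac{1}{29773} = \sqrt{33 \cdot 1 \cdot 4984 + 19690} - \frac{1}{29773} = \sqrt{164472 + 19690} - \frac{1}{29773} = \sqrt{184162} - \frac{1}{29773} = 11 \sqrt{1522} - \frac{1}{29773} = - \frac{1}{29773} + 11 \sqrt{1522}$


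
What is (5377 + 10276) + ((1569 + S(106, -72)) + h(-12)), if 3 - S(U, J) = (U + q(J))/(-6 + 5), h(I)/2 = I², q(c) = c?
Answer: 17547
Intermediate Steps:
h(I) = 2*I²
S(U, J) = 3 + J + U (S(U, J) = 3 - (U + J)/(-6 + 5) = 3 - (J + U)/(-1) = 3 - (J + U)*(-1) = 3 - (-J - U) = 3 + (J + U) = 3 + J + U)
(5377 + 10276) + ((1569 + S(106, -72)) + h(-12)) = (5377 + 10276) + ((1569 + (3 - 72 + 106)) + 2*(-12)²) = 15653 + ((1569 + 37) + 2*144) = 15653 + (1606 + 288) = 15653 + 1894 = 17547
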